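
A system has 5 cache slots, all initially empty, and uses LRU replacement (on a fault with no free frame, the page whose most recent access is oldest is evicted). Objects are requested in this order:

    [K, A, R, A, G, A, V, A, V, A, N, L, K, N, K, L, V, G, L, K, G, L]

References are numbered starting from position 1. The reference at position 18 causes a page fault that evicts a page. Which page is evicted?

pos 1: K → miss, frames (K)
pos 2: A → miss, frames (K A)
pos 3: R → miss, frames (K A R)
pos 4: A → hit
pos 5: G → miss, frames (K R A G)
pos 6: A → hit
pos 7: V → miss, frames (K R G A V)
pos 8: A → hit
pos 9: V → hit
pos 10: A → hit
pos 11: N → miss, evict K, frames (R G V A N)
pos 12: L → miss, evict R, frames (G V A N L)
pos 13: K → miss, evict G, frames (V A N L K)
pos 14: N → hit
pos 15: K → hit
pos 16: L → hit
pos 17: V → hit
pos 18: G → miss, evict A, frames (N K L V G)
At position 18, page A is evicted.

A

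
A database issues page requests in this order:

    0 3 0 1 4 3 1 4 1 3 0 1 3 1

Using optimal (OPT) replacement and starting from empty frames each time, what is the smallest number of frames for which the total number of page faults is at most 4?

f=1: 14 faults
f=2: 8 faults
f=3: 5 faults
f=4: 4 faults
Smallest f with faults ≤ 4 is 4.

4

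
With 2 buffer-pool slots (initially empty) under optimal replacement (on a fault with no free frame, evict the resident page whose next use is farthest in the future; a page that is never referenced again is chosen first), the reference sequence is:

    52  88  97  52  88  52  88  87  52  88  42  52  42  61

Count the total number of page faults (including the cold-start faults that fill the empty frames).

8

52 → fault, frames [52]
88 → fault, frames [52, 88]
97 → fault, evict 88, frames [52, 97]
52 → hit
88 → fault, evict 97, frames [52, 88]
52 → hit
88 → hit
87 → fault, evict 88, frames [52, 87]
52 → hit
88 → fault, evict 87, frames [52, 88]
42 → fault, evict 88, frames [52, 42]
52 → hit
42 → hit
61 → fault, evict 42, frames [52, 61]
Page faults: 8.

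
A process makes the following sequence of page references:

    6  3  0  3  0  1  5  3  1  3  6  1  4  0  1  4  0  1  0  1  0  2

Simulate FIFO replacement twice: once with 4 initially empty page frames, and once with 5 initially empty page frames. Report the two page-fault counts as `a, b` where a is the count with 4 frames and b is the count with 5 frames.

10, 7

4 frames: F F F . . F F . . . F . F F F . . . . . . F → 10 faults.
5 frames: F F F . . F F . . . . . F . . . . . . . . F → 7 faults.
7 < 10: adding a frame reduced faults, as is typical.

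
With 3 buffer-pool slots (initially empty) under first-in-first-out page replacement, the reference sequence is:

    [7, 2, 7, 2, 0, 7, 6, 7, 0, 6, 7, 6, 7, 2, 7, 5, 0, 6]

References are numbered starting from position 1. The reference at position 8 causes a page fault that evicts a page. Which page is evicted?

2

pos 1: 7 → miss, frames [7]
pos 2: 2 → miss, frames [7, 2]
pos 3: 7 → hit
pos 4: 2 → hit
pos 5: 0 → miss, frames [7, 2, 0]
pos 6: 7 → hit
pos 7: 6 → miss, evict 7, frames [2, 0, 6]
pos 8: 7 → miss, evict 2, frames [0, 6, 7]
At position 8, page 2 is evicted.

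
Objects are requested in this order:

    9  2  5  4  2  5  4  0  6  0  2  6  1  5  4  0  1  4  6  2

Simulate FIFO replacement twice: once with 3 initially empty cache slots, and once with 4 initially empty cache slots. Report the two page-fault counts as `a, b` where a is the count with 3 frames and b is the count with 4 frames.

3 frames: F F F F . . . F F . F . F F F F F . F F → 14 faults.
4 frames: F F F F . . . F F . F . F F F F . . F F → 13 faults.
13 < 14: adding a frame reduced faults, as is typical.

14, 13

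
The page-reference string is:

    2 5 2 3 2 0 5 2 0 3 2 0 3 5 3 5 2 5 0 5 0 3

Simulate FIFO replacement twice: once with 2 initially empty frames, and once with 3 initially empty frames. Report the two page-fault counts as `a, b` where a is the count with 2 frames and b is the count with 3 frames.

2 frames: F F . F F F F F F F F F F F . . F . F F . F → 17 faults.
3 frames: F F . F . F . F . . . . . F F . . . F . . . → 8 faults.
8 < 17: adding a frame reduced faults, as is typical.

17, 8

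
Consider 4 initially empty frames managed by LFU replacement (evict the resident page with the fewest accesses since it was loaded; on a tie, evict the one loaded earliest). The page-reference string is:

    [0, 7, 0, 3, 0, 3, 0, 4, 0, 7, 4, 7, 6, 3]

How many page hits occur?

0: fault, frames [0]
7: fault, frames [0, 7]
0: hit
3: fault, frames [0, 7, 3]
0: hit
3: hit
0: hit
4: fault, frames [0, 7, 3, 4]
0: hit
7: hit
4: hit
7: hit
6: fault, evict 3, frames [0, 7, 4, 6]
3: fault, evict 6, frames [0, 7, 4, 3]
Hits: 8.

8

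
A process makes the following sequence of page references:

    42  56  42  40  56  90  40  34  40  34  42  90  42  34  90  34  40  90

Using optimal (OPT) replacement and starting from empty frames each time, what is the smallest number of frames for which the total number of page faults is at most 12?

f=1: 18 faults
f=2: 9 faults
f=3: 7 faults
f=4: 5 faults
f=5: 5 faults
Smallest f with faults ≤ 12 is 2.

2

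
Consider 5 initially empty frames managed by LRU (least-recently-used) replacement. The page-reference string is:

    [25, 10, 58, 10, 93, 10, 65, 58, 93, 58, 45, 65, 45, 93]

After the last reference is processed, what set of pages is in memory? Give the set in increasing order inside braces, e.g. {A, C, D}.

25 → fault, frames [25]
10 → fault, frames [25, 10]
58 → fault, frames [25, 10, 58]
10 → hit
93 → fault, frames [25, 58, 10, 93]
10 → hit
65 → fault, frames [25, 58, 93, 10, 65]
58 → hit
93 → hit
58 → hit
45 → fault, evict 25, frames [10, 65, 93, 58, 45]
65 → hit
45 → hit
93 → hit

{10, 45, 58, 65, 93}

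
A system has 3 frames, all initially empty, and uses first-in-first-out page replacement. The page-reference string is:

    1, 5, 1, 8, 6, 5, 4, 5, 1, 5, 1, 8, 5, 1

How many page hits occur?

6

1 → fault, frames {1}
5 → fault, frames {1,5}
1 → hit
8 → fault, frames {1,5,8}
6 → fault, evict 1, frames {5,8,6}
5 → hit
4 → fault, evict 5, frames {8,6,4}
5 → fault, evict 8, frames {6,4,5}
1 → fault, evict 6, frames {4,5,1}
5 → hit
1 → hit
8 → fault, evict 4, frames {5,1,8}
5 → hit
1 → hit
Hits: 6.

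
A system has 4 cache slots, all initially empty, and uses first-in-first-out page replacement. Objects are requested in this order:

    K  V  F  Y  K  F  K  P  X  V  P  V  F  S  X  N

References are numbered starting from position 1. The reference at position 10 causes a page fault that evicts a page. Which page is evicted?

pos 1: K -> fault, frames (K)
pos 2: V -> fault, frames (K V)
pos 3: F -> fault, frames (K V F)
pos 4: Y -> fault, frames (K V F Y)
pos 5: K -> hit
pos 6: F -> hit
pos 7: K -> hit
pos 8: P -> fault, evict K, frames (V F Y P)
pos 9: X -> fault, evict V, frames (F Y P X)
pos 10: V -> fault, evict F, frames (Y P X V)
At position 10, page F is evicted.

F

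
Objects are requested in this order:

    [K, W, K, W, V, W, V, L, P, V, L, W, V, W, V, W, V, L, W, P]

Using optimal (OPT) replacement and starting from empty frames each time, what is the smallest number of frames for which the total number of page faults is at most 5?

4

f=1: 20 faults
f=2: 9 faults
f=3: 7 faults
f=4: 5 faults
f=5: 5 faults
Smallest f with faults ≤ 5 is 4.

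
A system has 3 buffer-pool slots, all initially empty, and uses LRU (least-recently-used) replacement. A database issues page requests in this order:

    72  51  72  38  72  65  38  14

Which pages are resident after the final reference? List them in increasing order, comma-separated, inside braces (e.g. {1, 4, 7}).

72 → fault, frames (72)
51 → fault, frames (72 51)
72 → hit
38 → fault, frames (51 72 38)
72 → hit
65 → fault, evict 51, frames (38 72 65)
38 → hit
14 → fault, evict 72, frames (65 38 14)

{14, 38, 65}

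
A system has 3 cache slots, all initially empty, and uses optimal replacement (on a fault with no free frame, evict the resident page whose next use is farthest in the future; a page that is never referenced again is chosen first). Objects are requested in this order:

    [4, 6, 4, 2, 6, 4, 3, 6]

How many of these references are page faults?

4

4 → miss, frames (4)
6 → miss, frames (4 6)
4 → hit
2 → miss, frames (4 6 2)
6 → hit
4 → hit
3 → miss, evict 2, frames (4 6 3)
6 → hit
Page faults: 4.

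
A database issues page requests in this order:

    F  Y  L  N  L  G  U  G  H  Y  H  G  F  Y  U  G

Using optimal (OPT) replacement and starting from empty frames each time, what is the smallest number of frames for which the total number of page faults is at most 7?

5

f=1: 16 faults
f=2: 12 faults
f=3: 9 faults
f=4: 8 faults
f=5: 7 faults
f=6: 7 faults
f=7: 7 faults
Smallest f with faults ≤ 7 is 5.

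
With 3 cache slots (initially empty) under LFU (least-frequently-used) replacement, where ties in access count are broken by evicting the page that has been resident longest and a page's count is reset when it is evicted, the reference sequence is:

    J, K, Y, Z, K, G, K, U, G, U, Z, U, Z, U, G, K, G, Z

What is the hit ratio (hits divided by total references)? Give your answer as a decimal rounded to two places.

0.50

J: miss, frames {J}
K: miss, frames {J,K}
Y: miss, frames {J,K,Y}
Z: miss, evict J, frames {K,Y,Z}
K: hit
G: miss, evict Y, frames {K,Z,G}
K: hit
U: miss, evict Z, frames {K,G,U}
G: hit
U: hit
Z: miss, evict G, frames {K,U,Z}
U: hit
Z: hit
U: hit
G: miss, evict Z, frames {K,U,G}
K: hit
G: hit
Z: miss, evict G, frames {K,U,Z}
Hits: 9 of 18 references → 9/18 = 0.5000.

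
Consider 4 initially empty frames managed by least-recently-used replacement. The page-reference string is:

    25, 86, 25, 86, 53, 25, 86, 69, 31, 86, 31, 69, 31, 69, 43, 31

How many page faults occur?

6

25 → fault, frames {25}
86 → fault, frames {25,86}
25 → hit
86 → hit
53 → fault, frames {25,86,53}
25 → hit
86 → hit
69 → fault, frames {53,25,86,69}
31 → fault, evict 53, frames {25,86,69,31}
86 → hit
31 → hit
69 → hit
31 → hit
69 → hit
43 → fault, evict 25, frames {86,31,69,43}
31 → hit
Page faults: 6.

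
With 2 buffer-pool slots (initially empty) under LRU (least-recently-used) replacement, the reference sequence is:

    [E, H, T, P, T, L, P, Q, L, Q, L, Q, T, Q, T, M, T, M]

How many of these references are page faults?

10

E → miss, frames (E)
H → miss, frames (E H)
T → miss, evict E, frames (H T)
P → miss, evict H, frames (T P)
T → hit
L → miss, evict P, frames (T L)
P → miss, evict T, frames (L P)
Q → miss, evict L, frames (P Q)
L → miss, evict P, frames (Q L)
Q → hit
L → hit
Q → hit
T → miss, evict L, frames (Q T)
Q → hit
T → hit
M → miss, evict Q, frames (T M)
T → hit
M → hit
Page faults: 10.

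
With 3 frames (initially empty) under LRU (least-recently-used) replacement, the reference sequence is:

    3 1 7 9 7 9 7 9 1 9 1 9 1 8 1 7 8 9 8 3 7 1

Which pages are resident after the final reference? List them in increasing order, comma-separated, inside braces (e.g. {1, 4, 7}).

{1, 3, 7}

3 → miss, frames {3}
1 → miss, frames {3,1}
7 → miss, frames {3,1,7}
9 → miss, evict 3, frames {1,7,9}
7 → hit
9 → hit
7 → hit
9 → hit
1 → hit
9 → hit
1 → hit
9 → hit
1 → hit
8 → miss, evict 7, frames {9,1,8}
1 → hit
7 → miss, evict 9, frames {8,1,7}
8 → hit
9 → miss, evict 1, frames {7,8,9}
8 → hit
3 → miss, evict 7, frames {9,8,3}
7 → miss, evict 9, frames {8,3,7}
1 → miss, evict 8, frames {3,7,1}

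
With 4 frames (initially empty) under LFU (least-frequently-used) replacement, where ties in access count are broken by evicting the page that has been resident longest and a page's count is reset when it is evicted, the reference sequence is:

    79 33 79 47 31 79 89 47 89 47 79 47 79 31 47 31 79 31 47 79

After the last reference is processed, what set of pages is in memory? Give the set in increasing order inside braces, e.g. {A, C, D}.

79 → miss, frames (79)
33 → miss, frames (79 33)
79 → hit
47 → miss, frames (79 33 47)
31 → miss, frames (79 33 47 31)
79 → hit
89 → miss, evict 33, frames (79 47 31 89)
47 → hit
89 → hit
47 → hit
79 → hit
47 → hit
79 → hit
31 → hit
47 → hit
31 → hit
79 → hit
31 → hit
47 → hit
79 → hit

{31, 47, 79, 89}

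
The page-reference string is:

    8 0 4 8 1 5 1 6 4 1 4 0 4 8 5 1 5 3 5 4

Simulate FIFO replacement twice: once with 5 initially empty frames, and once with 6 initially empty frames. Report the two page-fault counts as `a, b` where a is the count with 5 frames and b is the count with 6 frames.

5 frames: F F F . F F . F . . . . . F . . . F . F → 9 faults.
6 frames: F F F . F F . F . . . . . . . . . F . . → 7 faults.
7 < 9: adding a frame reduced faults, as is typical.

9, 7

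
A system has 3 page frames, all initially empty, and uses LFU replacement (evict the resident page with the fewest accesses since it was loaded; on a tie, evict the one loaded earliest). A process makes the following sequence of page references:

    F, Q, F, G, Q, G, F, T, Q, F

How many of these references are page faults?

5

F: miss, frames {F}
Q: miss, frames {F,Q}
F: hit
G: miss, frames {F,Q,G}
Q: hit
G: hit
F: hit
T: miss, evict Q, frames {F,G,T}
Q: miss, evict T, frames {F,G,Q}
F: hit
Page faults: 5.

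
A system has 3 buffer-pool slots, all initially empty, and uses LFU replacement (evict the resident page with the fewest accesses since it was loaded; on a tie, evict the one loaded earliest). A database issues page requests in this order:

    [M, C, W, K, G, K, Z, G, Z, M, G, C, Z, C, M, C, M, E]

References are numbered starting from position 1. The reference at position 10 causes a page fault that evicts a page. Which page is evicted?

K

pos 1: M: miss, frames [M]
pos 2: C: miss, frames [M, C]
pos 3: W: miss, frames [M, C, W]
pos 4: K: miss, evict M, frames [C, W, K]
pos 5: G: miss, evict C, frames [W, K, G]
pos 6: K: hit
pos 7: Z: miss, evict W, frames [K, G, Z]
pos 8: G: hit
pos 9: Z: hit
pos 10: M: miss, evict K, frames [G, Z, M]
At position 10, page K is evicted.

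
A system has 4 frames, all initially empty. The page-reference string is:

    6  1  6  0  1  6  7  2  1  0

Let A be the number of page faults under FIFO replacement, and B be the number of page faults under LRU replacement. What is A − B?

Under FIFO: F F . F . . F F . . → 5 faults.
Under LRU: F F . F . . F F . F → 6 faults.
A − B = 5 − 6 = -1.

-1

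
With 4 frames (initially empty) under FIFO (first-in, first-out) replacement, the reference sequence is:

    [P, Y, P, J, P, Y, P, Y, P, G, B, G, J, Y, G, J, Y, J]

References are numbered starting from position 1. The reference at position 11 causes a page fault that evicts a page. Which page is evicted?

pos 1: P: miss, frames (P)
pos 2: Y: miss, frames (P Y)
pos 3: P: hit
pos 4: J: miss, frames (P Y J)
pos 5: P: hit
pos 6: Y: hit
pos 7: P: hit
pos 8: Y: hit
pos 9: P: hit
pos 10: G: miss, frames (P Y J G)
pos 11: B: miss, evict P, frames (Y J G B)
At position 11, page P is evicted.

P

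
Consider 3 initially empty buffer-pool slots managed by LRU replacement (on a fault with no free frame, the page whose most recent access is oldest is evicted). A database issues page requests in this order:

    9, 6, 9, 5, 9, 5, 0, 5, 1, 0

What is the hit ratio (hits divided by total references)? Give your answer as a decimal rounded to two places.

9 -> miss, frames (9)
6 -> miss, frames (9 6)
9 -> hit
5 -> miss, frames (6 9 5)
9 -> hit
5 -> hit
0 -> miss, evict 6, frames (9 5 0)
5 -> hit
1 -> miss, evict 9, frames (0 5 1)
0 -> hit
Hits: 5 of 10 references → 5/10 = 0.5000.

0.50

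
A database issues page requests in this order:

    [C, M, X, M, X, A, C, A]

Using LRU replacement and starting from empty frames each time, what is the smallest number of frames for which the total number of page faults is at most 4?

f=1: 8 faults
f=2: 5 faults
f=3: 5 faults
f=4: 4 faults
Smallest f with faults ≤ 4 is 4.

4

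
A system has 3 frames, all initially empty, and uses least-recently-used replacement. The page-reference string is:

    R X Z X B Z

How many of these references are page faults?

R: fault, frames {R}
X: fault, frames {R,X}
Z: fault, frames {R,X,Z}
X: hit
B: fault, evict R, frames {Z,X,B}
Z: hit
Page faults: 4.

4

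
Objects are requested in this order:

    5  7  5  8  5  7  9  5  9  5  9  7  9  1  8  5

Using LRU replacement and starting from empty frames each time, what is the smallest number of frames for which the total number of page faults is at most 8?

3

f=1: 16 faults
f=2: 10 faults
f=3: 7 faults
f=4: 7 faults
f=5: 5 faults
Smallest f with faults ≤ 8 is 3.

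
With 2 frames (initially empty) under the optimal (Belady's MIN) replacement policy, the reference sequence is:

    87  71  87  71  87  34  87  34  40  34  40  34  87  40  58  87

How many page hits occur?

87 → fault, frames (87)
71 → fault, frames (87 71)
87 → hit
71 → hit
87 → hit
34 → fault, evict 71, frames (87 34)
87 → hit
34 → hit
40 → fault, evict 87, frames (34 40)
34 → hit
40 → hit
34 → hit
87 → fault, evict 34, frames (40 87)
40 → hit
58 → fault, evict 40, frames (87 58)
87 → hit
Hits: 10.

10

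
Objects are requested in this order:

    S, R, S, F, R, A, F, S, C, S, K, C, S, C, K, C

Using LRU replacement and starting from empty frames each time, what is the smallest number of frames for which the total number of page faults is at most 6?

f=1: 16 faults
f=2: 12 faults
f=3: 7 faults
f=4: 6 faults
f=5: 6 faults
f=6: 6 faults
Smallest f with faults ≤ 6 is 4.

4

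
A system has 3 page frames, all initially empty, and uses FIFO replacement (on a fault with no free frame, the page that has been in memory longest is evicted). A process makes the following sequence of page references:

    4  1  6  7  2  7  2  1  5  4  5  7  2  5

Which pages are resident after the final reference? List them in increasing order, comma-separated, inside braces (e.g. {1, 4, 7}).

{2, 5, 7}

4 -> miss, frames {4}
1 -> miss, frames {4,1}
6 -> miss, frames {4,1,6}
7 -> miss, evict 4, frames {1,6,7}
2 -> miss, evict 1, frames {6,7,2}
7 -> hit
2 -> hit
1 -> miss, evict 6, frames {7,2,1}
5 -> miss, evict 7, frames {2,1,5}
4 -> miss, evict 2, frames {1,5,4}
5 -> hit
7 -> miss, evict 1, frames {5,4,7}
2 -> miss, evict 5, frames {4,7,2}
5 -> miss, evict 4, frames {7,2,5}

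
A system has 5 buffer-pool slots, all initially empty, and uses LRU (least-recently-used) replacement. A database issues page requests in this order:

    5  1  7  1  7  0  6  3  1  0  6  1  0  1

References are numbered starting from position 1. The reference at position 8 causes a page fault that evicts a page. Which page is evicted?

5

pos 1: 5 -> fault, frames {5}
pos 2: 1 -> fault, frames {5,1}
pos 3: 7 -> fault, frames {5,1,7}
pos 4: 1 -> hit
pos 5: 7 -> hit
pos 6: 0 -> fault, frames {5,1,7,0}
pos 7: 6 -> fault, frames {5,1,7,0,6}
pos 8: 3 -> fault, evict 5, frames {1,7,0,6,3}
At position 8, page 5 is evicted.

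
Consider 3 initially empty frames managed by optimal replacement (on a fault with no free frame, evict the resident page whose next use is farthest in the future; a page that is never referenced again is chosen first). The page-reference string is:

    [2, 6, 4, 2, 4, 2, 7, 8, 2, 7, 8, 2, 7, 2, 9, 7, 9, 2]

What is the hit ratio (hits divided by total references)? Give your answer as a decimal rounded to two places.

0.67

2 → fault, frames (2)
6 → fault, frames (2 6)
4 → fault, frames (2 6 4)
2 → hit
4 → hit
2 → hit
7 → fault, evict 4, frames (2 6 7)
8 → fault, evict 6, frames (2 7 8)
2 → hit
7 → hit
8 → hit
2 → hit
7 → hit
2 → hit
9 → fault, evict 8, frames (2 7 9)
7 → hit
9 → hit
2 → hit
Hits: 12 of 18 references → 12/18 = 0.6667.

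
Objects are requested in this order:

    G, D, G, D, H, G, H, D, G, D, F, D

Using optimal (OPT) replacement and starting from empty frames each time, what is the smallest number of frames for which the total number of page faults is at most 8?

2

f=1: 12 faults
f=2: 5 faults
f=3: 4 faults
f=4: 4 faults
Smallest f with faults ≤ 8 is 2.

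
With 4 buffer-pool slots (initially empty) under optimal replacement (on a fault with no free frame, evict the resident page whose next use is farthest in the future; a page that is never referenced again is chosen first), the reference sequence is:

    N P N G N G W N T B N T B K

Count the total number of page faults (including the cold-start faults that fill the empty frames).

7

N: miss, frames (N)
P: miss, frames (N P)
N: hit
G: miss, frames (N P G)
N: hit
G: hit
W: miss, frames (N P G W)
N: hit
T: miss, evict W, frames (N P G T)
B: miss, evict G, frames (N P T B)
N: hit
T: hit
B: hit
K: miss, evict B, frames (N P T K)
Page faults: 7.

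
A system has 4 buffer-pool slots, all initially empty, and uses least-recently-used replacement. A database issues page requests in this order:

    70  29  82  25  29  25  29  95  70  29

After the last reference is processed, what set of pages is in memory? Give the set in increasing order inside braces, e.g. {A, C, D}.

70 -> fault, frames {70}
29 -> fault, frames {70,29}
82 -> fault, frames {70,29,82}
25 -> fault, frames {70,29,82,25}
29 -> hit
25 -> hit
29 -> hit
95 -> fault, evict 70, frames {82,25,29,95}
70 -> fault, evict 82, frames {25,29,95,70}
29 -> hit

{25, 29, 70, 95}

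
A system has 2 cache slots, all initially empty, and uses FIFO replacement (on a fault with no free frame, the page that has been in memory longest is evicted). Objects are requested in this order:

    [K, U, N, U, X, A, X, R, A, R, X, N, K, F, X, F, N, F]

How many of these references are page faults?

K -> fault, frames (K)
U -> fault, frames (K U)
N -> fault, evict K, frames (U N)
U -> hit
X -> fault, evict U, frames (N X)
A -> fault, evict N, frames (X A)
X -> hit
R -> fault, evict X, frames (A R)
A -> hit
R -> hit
X -> fault, evict A, frames (R X)
N -> fault, evict R, frames (X N)
K -> fault, evict X, frames (N K)
F -> fault, evict N, frames (K F)
X -> fault, evict K, frames (F X)
F -> hit
N -> fault, evict F, frames (X N)
F -> fault, evict X, frames (N F)
Page faults: 13.

13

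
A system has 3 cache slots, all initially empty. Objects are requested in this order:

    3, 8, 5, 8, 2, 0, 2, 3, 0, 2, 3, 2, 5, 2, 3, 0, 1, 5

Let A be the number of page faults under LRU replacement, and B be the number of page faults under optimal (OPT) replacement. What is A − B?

Under LRU: F F F . F F . F . . . . F . . F F F → 10 faults.
Under OPT: F F F . F F . . . . . . F . . F F . → 8 faults.
A − B = 10 − 8 = 2.

2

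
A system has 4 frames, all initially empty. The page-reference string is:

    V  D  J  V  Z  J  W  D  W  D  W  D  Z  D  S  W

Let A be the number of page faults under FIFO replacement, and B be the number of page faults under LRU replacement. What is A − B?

Under FIFO: F F F . F . F . . . . . . . F . → 6 faults.
Under LRU: F F F . F . F F . . . . . . F . → 7 faults.
A − B = 6 − 7 = -1.

-1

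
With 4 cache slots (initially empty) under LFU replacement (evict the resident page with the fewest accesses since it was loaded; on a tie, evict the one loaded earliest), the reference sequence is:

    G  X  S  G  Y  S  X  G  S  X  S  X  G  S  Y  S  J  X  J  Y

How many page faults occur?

6

G: fault, frames (G)
X: fault, frames (G X)
S: fault, frames (G X S)
G: hit
Y: fault, frames (G X S Y)
S: hit
X: hit
G: hit
S: hit
X: hit
S: hit
X: hit
G: hit
S: hit
Y: hit
S: hit
J: fault, evict Y, frames (G X S J)
X: hit
J: hit
Y: fault, evict J, frames (G X S Y)
Page faults: 6.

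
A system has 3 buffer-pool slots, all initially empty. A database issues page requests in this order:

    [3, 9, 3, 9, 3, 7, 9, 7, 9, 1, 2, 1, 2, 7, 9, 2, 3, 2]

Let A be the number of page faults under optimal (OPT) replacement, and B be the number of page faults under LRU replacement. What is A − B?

Under OPT: F F . . . F . . . F F . . . F . F . → 7 faults.
Under LRU: F F . . . F . . . F F . . F F . F . → 8 faults.
A − B = 7 − 8 = -1.

-1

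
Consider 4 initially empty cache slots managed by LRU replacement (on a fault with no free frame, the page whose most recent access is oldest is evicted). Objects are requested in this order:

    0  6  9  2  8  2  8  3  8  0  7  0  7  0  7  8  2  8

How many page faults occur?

9

0 → fault, frames [0]
6 → fault, frames [0, 6]
9 → fault, frames [0, 6, 9]
2 → fault, frames [0, 6, 9, 2]
8 → fault, evict 0, frames [6, 9, 2, 8]
2 → hit
8 → hit
3 → fault, evict 6, frames [9, 2, 8, 3]
8 → hit
0 → fault, evict 9, frames [2, 3, 8, 0]
7 → fault, evict 2, frames [3, 8, 0, 7]
0 → hit
7 → hit
0 → hit
7 → hit
8 → hit
2 → fault, evict 3, frames [0, 7, 8, 2]
8 → hit
Page faults: 9.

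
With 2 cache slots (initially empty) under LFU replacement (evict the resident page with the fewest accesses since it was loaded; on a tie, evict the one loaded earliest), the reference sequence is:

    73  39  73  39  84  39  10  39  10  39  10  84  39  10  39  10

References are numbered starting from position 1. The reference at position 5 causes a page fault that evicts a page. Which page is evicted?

73

pos 1: 73 -> fault, frames [73]
pos 2: 39 -> fault, frames [73, 39]
pos 3: 73 -> hit
pos 4: 39 -> hit
pos 5: 84 -> fault, evict 73, frames [39, 84]
At position 5, page 73 is evicted.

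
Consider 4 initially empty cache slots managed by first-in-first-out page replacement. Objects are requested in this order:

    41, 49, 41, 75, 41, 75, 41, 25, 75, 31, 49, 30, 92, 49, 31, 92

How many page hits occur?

41 -> miss, frames (41)
49 -> miss, frames (41 49)
41 -> hit
75 -> miss, frames (41 49 75)
41 -> hit
75 -> hit
41 -> hit
25 -> miss, frames (41 49 75 25)
75 -> hit
31 -> miss, evict 41, frames (49 75 25 31)
49 -> hit
30 -> miss, evict 49, frames (75 25 31 30)
92 -> miss, evict 75, frames (25 31 30 92)
49 -> miss, evict 25, frames (31 30 92 49)
31 -> hit
92 -> hit
Hits: 8.

8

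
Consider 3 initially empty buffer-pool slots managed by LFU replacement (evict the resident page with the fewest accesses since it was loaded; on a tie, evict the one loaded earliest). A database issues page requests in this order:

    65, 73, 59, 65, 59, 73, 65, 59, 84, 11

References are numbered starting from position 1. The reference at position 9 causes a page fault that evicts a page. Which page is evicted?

73

pos 1: 65 -> miss, frames [65]
pos 2: 73 -> miss, frames [65, 73]
pos 3: 59 -> miss, frames [65, 73, 59]
pos 4: 65 -> hit
pos 5: 59 -> hit
pos 6: 73 -> hit
pos 7: 65 -> hit
pos 8: 59 -> hit
pos 9: 84 -> miss, evict 73, frames [65, 59, 84]
At position 9, page 73 is evicted.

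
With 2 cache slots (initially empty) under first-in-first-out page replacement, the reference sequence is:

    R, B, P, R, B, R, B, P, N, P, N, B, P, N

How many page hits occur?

4

R -> miss, frames {R}
B -> miss, frames {R,B}
P -> miss, evict R, frames {B,P}
R -> miss, evict B, frames {P,R}
B -> miss, evict P, frames {R,B}
R -> hit
B -> hit
P -> miss, evict R, frames {B,P}
N -> miss, evict B, frames {P,N}
P -> hit
N -> hit
B -> miss, evict P, frames {N,B}
P -> miss, evict N, frames {B,P}
N -> miss, evict B, frames {P,N}
Hits: 4.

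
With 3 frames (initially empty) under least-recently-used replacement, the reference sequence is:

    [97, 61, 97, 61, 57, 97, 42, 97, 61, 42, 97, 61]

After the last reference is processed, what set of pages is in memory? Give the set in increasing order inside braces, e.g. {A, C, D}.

{42, 61, 97}

97: miss, frames {97}
61: miss, frames {97,61}
97: hit
61: hit
57: miss, frames {97,61,57}
97: hit
42: miss, evict 61, frames {57,97,42}
97: hit
61: miss, evict 57, frames {42,97,61}
42: hit
97: hit
61: hit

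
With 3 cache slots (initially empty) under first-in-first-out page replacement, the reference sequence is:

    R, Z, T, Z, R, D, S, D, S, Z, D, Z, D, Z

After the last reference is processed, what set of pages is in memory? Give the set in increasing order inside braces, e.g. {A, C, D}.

{D, S, Z}

R: fault, frames (R)
Z: fault, frames (R Z)
T: fault, frames (R Z T)
Z: hit
R: hit
D: fault, evict R, frames (Z T D)
S: fault, evict Z, frames (T D S)
D: hit
S: hit
Z: fault, evict T, frames (D S Z)
D: hit
Z: hit
D: hit
Z: hit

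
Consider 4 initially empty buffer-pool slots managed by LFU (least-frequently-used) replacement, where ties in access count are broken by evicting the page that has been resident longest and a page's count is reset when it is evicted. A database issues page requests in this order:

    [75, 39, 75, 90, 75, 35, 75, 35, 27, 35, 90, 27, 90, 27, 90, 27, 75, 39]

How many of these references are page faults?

75: fault, frames [75]
39: fault, frames [75, 39]
75: hit
90: fault, frames [75, 39, 90]
75: hit
35: fault, frames [75, 39, 90, 35]
75: hit
35: hit
27: fault, evict 39, frames [75, 90, 35, 27]
35: hit
90: hit
27: hit
90: hit
27: hit
90: hit
27: hit
75: hit
39: fault, evict 35, frames [75, 90, 27, 39]
Page faults: 6.

6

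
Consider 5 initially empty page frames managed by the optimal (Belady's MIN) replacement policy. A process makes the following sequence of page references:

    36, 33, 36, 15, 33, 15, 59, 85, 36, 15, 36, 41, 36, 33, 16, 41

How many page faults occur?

7

36 → fault, frames {36}
33 → fault, frames {36,33}
36 → hit
15 → fault, frames {36,33,15}
33 → hit
15 → hit
59 → fault, frames {36,33,15,59}
85 → fault, frames {36,33,15,59,85}
36 → hit
15 → hit
36 → hit
41 → fault, evict 85, frames {36,33,15,59,41}
36 → hit
33 → hit
16 → fault, evict 59, frames {36,33,15,41,16}
41 → hit
Page faults: 7.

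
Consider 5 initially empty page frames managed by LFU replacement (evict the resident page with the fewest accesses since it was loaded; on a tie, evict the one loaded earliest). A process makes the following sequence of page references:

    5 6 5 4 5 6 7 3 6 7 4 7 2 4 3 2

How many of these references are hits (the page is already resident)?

8

5 -> fault, frames (5)
6 -> fault, frames (5 6)
5 -> hit
4 -> fault, frames (5 6 4)
5 -> hit
6 -> hit
7 -> fault, frames (5 6 4 7)
3 -> fault, frames (5 6 4 7 3)
6 -> hit
7 -> hit
4 -> hit
7 -> hit
2 -> fault, evict 3, frames (5 6 4 7 2)
4 -> hit
3 -> fault, evict 2, frames (5 6 4 7 3)
2 -> fault, evict 3, frames (5 6 4 7 2)
Hits: 8.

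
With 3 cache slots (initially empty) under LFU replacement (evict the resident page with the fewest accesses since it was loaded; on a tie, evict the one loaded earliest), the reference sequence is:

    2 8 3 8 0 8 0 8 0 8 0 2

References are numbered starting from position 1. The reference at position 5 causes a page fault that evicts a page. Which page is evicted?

2

pos 1: 2 -> fault, frames {2}
pos 2: 8 -> fault, frames {2,8}
pos 3: 3 -> fault, frames {2,8,3}
pos 4: 8 -> hit
pos 5: 0 -> fault, evict 2, frames {8,3,0}
At position 5, page 2 is evicted.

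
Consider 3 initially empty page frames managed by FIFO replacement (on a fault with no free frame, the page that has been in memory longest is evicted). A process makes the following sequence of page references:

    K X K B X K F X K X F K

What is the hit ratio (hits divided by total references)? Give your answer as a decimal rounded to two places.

0.50

K → fault, frames {K}
X → fault, frames {K,X}
K → hit
B → fault, frames {K,X,B}
X → hit
K → hit
F → fault, evict K, frames {X,B,F}
X → hit
K → fault, evict X, frames {B,F,K}
X → fault, evict B, frames {F,K,X}
F → hit
K → hit
Hits: 6 of 12 references → 6/12 = 0.5000.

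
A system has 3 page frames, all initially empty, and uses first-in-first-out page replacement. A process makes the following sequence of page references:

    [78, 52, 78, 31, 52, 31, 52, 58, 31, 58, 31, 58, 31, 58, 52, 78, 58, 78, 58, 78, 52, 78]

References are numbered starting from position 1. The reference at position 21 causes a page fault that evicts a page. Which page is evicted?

31

pos 1: 78 → fault, frames [78]
pos 2: 52 → fault, frames [78, 52]
pos 3: 78 → hit
pos 4: 31 → fault, frames [78, 52, 31]
pos 5: 52 → hit
pos 6: 31 → hit
pos 7: 52 → hit
pos 8: 58 → fault, evict 78, frames [52, 31, 58]
pos 9: 31 → hit
pos 10: 58 → hit
pos 11: 31 → hit
pos 12: 58 → hit
pos 13: 31 → hit
pos 14: 58 → hit
pos 15: 52 → hit
pos 16: 78 → fault, evict 52, frames [31, 58, 78]
pos 17: 58 → hit
pos 18: 78 → hit
pos 19: 58 → hit
pos 20: 78 → hit
pos 21: 52 → fault, evict 31, frames [58, 78, 52]
At position 21, page 31 is evicted.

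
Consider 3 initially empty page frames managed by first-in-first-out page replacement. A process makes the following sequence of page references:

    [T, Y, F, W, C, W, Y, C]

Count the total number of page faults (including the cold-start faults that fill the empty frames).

T: miss, frames [T]
Y: miss, frames [T, Y]
F: miss, frames [T, Y, F]
W: miss, evict T, frames [Y, F, W]
C: miss, evict Y, frames [F, W, C]
W: hit
Y: miss, evict F, frames [W, C, Y]
C: hit
Page faults: 6.

6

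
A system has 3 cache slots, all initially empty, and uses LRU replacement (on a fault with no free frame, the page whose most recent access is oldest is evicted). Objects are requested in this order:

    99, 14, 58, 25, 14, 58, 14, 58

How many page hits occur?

4

99: miss, frames [99]
14: miss, frames [99, 14]
58: miss, frames [99, 14, 58]
25: miss, evict 99, frames [14, 58, 25]
14: hit
58: hit
14: hit
58: hit
Hits: 4.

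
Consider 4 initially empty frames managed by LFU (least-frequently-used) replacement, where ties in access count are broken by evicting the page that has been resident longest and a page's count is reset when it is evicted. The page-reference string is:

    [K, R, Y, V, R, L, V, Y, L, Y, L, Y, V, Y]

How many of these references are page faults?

5

K -> fault, frames [K]
R -> fault, frames [K, R]
Y -> fault, frames [K, R, Y]
V -> fault, frames [K, R, Y, V]
R -> hit
L -> fault, evict K, frames [R, Y, V, L]
V -> hit
Y -> hit
L -> hit
Y -> hit
L -> hit
Y -> hit
V -> hit
Y -> hit
Page faults: 5.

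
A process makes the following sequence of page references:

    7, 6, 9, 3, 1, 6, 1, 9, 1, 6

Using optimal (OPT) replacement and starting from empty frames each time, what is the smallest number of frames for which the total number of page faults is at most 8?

2

f=1: 10 faults
f=2: 7 faults
f=3: 5 faults
f=4: 5 faults
f=5: 5 faults
Smallest f with faults ≤ 8 is 2.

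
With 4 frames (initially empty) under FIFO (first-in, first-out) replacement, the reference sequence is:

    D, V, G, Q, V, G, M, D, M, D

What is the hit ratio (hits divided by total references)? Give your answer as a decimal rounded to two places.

D -> fault, frames (D)
V -> fault, frames (D V)
G -> fault, frames (D V G)
Q -> fault, frames (D V G Q)
V -> hit
G -> hit
M -> fault, evict D, frames (V G Q M)
D -> fault, evict V, frames (G Q M D)
M -> hit
D -> hit
Hits: 4 of 10 references → 4/10 = 0.4000.

0.40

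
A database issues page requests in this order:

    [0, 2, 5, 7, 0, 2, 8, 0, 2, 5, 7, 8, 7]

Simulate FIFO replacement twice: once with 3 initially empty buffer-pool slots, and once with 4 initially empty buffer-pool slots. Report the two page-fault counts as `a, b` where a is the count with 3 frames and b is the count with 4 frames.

9, 10

3 frames: F F F F F F F . . F F . . → 9 faults.
4 frames: F F F F . . F F F F F F . → 10 faults.
10 > 9: adding a frame increased faults — Belady's anomaly.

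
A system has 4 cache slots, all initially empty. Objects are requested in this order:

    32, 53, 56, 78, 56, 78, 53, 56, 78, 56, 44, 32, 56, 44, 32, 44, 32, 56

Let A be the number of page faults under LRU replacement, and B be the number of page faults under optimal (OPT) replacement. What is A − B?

1

Under LRU: F F F F . . . . . . F F . . . . . . → 6 faults.
Under OPT: F F F F . . . . . . F . . . . . . . → 5 faults.
A − B = 6 − 5 = 1.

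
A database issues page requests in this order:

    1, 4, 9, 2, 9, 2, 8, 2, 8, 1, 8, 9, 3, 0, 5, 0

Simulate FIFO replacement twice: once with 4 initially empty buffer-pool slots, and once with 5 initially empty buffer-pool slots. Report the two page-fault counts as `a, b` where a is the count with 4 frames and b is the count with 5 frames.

4 frames: F F F F . . F . . F . . F F F . → 9 faults.
5 frames: F F F F . . F . . . . . F F F . → 8 faults.
8 < 9: adding a frame reduced faults, as is typical.

9, 8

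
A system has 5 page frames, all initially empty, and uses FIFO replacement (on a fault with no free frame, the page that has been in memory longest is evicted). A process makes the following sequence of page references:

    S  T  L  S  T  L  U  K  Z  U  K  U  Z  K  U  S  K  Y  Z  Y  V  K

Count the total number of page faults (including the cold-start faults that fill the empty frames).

S -> miss, frames [S]
T -> miss, frames [S, T]
L -> miss, frames [S, T, L]
S -> hit
T -> hit
L -> hit
U -> miss, frames [S, T, L, U]
K -> miss, frames [S, T, L, U, K]
Z -> miss, evict S, frames [T, L, U, K, Z]
U -> hit
K -> hit
U -> hit
Z -> hit
K -> hit
U -> hit
S -> miss, evict T, frames [L, U, K, Z, S]
K -> hit
Y -> miss, evict L, frames [U, K, Z, S, Y]
Z -> hit
Y -> hit
V -> miss, evict U, frames [K, Z, S, Y, V]
K -> hit
Page faults: 9.

9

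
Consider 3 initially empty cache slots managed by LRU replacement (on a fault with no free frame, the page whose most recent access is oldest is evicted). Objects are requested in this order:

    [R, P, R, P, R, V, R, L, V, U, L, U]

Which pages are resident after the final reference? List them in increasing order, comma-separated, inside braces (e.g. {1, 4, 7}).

{L, U, V}

R → fault, frames (R)
P → fault, frames (R P)
R → hit
P → hit
R → hit
V → fault, frames (P R V)
R → hit
L → fault, evict P, frames (V R L)
V → hit
U → fault, evict R, frames (L V U)
L → hit
U → hit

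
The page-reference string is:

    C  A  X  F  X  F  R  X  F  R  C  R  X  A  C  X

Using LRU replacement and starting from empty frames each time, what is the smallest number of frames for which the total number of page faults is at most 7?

4

f=1: 16 faults
f=2: 13 faults
f=3: 9 faults
f=4: 7 faults
f=5: 5 faults
Smallest f with faults ≤ 7 is 4.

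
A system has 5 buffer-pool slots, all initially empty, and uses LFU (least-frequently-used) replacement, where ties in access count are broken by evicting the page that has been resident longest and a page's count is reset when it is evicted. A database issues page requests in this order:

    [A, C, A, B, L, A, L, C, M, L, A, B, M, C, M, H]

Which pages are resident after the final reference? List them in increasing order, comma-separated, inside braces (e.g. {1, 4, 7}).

{A, C, H, L, M}

A -> fault, frames (A)
C -> fault, frames (A C)
A -> hit
B -> fault, frames (A C B)
L -> fault, frames (A C B L)
A -> hit
L -> hit
C -> hit
M -> fault, frames (A C B L M)
L -> hit
A -> hit
B -> hit
M -> hit
C -> hit
M -> hit
H -> fault, evict B, frames (A C L M H)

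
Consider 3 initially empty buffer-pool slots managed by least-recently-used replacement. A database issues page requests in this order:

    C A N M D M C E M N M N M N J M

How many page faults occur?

C → miss, frames [C]
A → miss, frames [C, A]
N → miss, frames [C, A, N]
M → miss, evict C, frames [A, N, M]
D → miss, evict A, frames [N, M, D]
M → hit
C → miss, evict N, frames [D, M, C]
E → miss, evict D, frames [M, C, E]
M → hit
N → miss, evict C, frames [E, M, N]
M → hit
N → hit
M → hit
N → hit
J → miss, evict E, frames [M, N, J]
M → hit
Page faults: 9.

9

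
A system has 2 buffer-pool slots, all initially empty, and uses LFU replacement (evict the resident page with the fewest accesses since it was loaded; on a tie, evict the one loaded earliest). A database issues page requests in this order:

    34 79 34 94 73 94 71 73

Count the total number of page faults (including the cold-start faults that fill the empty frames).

7

34 -> miss, frames (34)
79 -> miss, frames (34 79)
34 -> hit
94 -> miss, evict 79, frames (34 94)
73 -> miss, evict 94, frames (34 73)
94 -> miss, evict 73, frames (34 94)
71 -> miss, evict 94, frames (34 71)
73 -> miss, evict 71, frames (34 73)
Page faults: 7.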